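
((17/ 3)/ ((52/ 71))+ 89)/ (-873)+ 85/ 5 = 2300105/ 136188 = 16.89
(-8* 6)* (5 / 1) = -240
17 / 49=0.35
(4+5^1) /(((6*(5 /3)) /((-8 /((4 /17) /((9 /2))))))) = -1377 /10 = -137.70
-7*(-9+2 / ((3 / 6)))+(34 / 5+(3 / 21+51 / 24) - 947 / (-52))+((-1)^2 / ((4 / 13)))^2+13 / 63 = 4786121 / 65520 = 73.05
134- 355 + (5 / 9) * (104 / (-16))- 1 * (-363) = 2491 / 18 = 138.39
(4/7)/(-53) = -4/371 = -0.01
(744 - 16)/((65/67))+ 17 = 3837/5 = 767.40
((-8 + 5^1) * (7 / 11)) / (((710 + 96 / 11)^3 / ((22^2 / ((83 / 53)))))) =-16295433 / 10253887093382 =-0.00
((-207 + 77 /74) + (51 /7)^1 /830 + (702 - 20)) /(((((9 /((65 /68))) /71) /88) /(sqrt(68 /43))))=2078041354532 * sqrt(731) /141428763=397260.27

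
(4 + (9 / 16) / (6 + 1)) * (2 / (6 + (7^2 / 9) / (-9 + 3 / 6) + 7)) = 69921 / 105896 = 0.66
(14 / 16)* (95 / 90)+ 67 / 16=46 / 9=5.11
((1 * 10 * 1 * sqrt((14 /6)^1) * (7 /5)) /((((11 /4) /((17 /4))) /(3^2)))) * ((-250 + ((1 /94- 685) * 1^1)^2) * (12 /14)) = 633991351113 * sqrt(21) /24299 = 119565140.81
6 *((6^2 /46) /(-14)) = -54 /161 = -0.34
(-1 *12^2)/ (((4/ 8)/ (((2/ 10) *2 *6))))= -3456/ 5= -691.20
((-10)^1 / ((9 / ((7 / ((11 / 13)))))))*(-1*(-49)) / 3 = -44590 / 297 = -150.13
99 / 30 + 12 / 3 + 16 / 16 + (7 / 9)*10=1447 / 90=16.08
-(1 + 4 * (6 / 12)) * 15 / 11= -45 / 11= -4.09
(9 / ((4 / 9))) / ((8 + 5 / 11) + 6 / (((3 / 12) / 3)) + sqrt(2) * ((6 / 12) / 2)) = 1577070 / 6265679- 9801 * sqrt(2) / 12531358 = 0.25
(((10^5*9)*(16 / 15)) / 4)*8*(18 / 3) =11520000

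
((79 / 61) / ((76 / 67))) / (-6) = -0.19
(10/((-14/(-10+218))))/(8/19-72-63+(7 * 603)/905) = 8941400/7818601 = 1.14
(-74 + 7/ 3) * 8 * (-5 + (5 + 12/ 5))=-1376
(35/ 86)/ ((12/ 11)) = 385/ 1032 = 0.37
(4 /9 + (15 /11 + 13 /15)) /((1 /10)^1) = 2648 /99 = 26.75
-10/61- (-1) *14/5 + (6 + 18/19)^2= 5604564/110105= 50.90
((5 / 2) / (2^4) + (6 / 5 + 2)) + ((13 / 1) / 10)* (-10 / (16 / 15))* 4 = -45.39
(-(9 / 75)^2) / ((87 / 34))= -102 / 18125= -0.01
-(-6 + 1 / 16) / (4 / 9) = 855 / 64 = 13.36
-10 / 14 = -5 / 7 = -0.71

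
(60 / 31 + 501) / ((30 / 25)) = 25985 / 62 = 419.11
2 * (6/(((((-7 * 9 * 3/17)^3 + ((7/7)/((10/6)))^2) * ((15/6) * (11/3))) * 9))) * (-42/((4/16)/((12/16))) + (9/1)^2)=245650/51558683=0.00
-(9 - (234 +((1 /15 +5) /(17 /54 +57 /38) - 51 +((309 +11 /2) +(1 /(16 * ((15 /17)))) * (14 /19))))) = 10978591 /22344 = 491.34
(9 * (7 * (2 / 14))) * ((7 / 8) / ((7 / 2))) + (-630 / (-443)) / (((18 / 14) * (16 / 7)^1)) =2.73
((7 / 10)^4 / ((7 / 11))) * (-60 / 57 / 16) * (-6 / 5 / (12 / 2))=3773 / 760000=0.00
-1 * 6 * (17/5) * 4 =-408/5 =-81.60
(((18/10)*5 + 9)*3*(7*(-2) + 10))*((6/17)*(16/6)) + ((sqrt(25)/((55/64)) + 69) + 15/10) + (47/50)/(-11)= -594012/4675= -127.06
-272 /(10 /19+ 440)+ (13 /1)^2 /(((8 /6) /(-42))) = -44562863 /8370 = -5324.12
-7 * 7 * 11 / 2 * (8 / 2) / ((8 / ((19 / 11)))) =-931 / 4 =-232.75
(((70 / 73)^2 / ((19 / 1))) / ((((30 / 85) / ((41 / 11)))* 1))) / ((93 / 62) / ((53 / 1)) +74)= 25858700 / 3745578243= 0.01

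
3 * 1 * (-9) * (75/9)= -225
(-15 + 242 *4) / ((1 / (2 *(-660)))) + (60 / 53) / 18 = -200015630 / 159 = -1257959.94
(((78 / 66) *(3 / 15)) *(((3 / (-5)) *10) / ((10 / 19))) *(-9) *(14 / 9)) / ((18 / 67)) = 115843 / 825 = 140.42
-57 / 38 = -3 / 2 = -1.50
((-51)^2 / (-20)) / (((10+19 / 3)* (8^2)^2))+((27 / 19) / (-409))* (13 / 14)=-161275833 / 31193415680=-0.01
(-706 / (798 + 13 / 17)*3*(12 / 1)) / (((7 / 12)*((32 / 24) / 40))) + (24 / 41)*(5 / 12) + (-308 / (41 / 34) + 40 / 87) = -641193080002 / 339054051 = -1891.12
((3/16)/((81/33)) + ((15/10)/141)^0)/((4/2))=155/288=0.54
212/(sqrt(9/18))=212 *sqrt(2)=299.81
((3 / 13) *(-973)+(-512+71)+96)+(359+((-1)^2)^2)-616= -10732 / 13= -825.54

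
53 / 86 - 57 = -4849 / 86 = -56.38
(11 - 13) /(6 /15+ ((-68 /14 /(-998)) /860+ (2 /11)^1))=-66087560 /19225659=-3.44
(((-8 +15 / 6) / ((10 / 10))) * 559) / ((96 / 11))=-67639 / 192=-352.29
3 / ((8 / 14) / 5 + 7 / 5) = 105 / 53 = 1.98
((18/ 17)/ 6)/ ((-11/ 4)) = -12/ 187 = -0.06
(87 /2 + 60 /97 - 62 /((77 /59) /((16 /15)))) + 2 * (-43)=-20738807 /224070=-92.56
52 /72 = 13 /18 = 0.72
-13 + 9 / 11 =-134 / 11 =-12.18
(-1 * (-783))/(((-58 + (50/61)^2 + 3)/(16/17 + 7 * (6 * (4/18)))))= -169632948/1145545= -148.08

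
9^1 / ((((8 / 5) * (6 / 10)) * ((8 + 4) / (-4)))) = -3.12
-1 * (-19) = 19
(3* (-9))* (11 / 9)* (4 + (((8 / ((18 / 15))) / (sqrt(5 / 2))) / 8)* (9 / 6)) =-132-33* sqrt(10) / 4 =-158.09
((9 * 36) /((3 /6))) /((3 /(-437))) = -94392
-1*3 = -3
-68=-68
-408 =-408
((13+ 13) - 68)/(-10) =21/5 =4.20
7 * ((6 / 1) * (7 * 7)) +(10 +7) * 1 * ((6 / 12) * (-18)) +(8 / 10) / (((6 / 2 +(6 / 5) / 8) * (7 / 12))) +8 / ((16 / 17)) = 562697 / 294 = 1913.94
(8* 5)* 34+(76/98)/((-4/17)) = 1356.70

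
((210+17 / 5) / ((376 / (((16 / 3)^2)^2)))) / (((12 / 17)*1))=37148672 / 57105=650.53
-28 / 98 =-2 / 7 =-0.29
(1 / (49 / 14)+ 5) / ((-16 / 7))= -2.31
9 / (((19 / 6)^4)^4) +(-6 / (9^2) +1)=7211036024720236703833 / 7787918166325771527387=0.93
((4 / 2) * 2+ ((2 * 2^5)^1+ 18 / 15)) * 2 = 692 / 5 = 138.40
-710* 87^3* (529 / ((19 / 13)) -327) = -310444654320 / 19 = -16339192332.63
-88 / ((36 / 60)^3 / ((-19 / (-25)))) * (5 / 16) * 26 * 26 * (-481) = 849470050 / 27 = 31461853.70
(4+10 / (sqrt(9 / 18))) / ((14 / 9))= 18 / 7+45 * sqrt(2) / 7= 11.66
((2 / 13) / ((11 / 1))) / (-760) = -1 / 54340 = -0.00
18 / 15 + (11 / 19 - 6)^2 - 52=-38649 / 1805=-21.41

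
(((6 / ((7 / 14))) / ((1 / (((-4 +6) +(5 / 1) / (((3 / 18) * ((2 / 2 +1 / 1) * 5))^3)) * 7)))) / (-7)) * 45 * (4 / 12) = -554.40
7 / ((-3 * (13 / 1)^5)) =-7 / 1113879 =-0.00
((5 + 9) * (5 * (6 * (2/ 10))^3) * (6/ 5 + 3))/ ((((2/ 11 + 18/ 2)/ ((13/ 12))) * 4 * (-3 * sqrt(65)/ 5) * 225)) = -539 * sqrt(65)/ 315625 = -0.01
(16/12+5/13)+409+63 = 18475/39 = 473.72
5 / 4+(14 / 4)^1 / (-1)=-9 / 4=-2.25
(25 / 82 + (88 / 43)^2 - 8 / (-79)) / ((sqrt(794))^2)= 55030351 / 9510390668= 0.01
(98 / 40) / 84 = 7 / 240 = 0.03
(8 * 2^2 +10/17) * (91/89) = 50414/1513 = 33.32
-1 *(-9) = 9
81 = 81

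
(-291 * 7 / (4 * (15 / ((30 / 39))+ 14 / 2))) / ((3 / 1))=-6.41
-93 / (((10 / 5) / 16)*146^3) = -93 / 389017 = -0.00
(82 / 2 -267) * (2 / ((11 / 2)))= -904 / 11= -82.18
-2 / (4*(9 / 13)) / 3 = -0.24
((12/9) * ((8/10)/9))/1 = 16/135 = 0.12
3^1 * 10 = 30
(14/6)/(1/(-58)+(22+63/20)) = 4060/43731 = 0.09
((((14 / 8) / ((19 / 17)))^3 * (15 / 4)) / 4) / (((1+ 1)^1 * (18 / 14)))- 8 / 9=64563839 / 126425088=0.51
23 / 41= 0.56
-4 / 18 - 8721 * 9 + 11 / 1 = -706304 / 9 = -78478.22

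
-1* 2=-2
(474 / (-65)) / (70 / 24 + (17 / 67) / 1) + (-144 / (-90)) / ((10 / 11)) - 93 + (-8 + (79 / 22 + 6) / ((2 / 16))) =-226111447 / 9112675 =-24.81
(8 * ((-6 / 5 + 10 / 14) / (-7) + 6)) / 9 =11896 / 2205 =5.40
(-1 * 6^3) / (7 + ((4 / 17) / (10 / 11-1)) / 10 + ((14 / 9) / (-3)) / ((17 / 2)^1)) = -495720 / 15331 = -32.33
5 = 5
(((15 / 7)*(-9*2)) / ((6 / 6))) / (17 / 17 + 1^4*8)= -30 / 7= -4.29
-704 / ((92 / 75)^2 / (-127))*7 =220027500 / 529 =415931.00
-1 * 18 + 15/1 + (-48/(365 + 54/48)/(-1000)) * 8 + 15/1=4393884/366125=12.00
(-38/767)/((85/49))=-1862/65195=-0.03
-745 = -745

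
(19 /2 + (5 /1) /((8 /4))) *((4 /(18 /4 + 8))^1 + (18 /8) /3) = 321 /25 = 12.84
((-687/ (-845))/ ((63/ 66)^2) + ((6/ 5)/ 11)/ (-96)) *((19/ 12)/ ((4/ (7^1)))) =370163567/ 149909760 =2.47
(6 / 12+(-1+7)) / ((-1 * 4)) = -13 / 8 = -1.62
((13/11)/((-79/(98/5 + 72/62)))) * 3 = -125502/134695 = -0.93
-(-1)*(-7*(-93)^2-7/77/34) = -22643083/374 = -60543.00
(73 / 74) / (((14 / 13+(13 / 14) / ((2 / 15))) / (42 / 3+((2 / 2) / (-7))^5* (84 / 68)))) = 1084583630 / 631491469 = 1.72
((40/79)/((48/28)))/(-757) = -70/179409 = -0.00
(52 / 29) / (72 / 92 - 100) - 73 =-2416095 / 33089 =-73.02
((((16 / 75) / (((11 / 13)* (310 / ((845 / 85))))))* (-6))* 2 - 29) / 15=-7028143 / 3623125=-1.94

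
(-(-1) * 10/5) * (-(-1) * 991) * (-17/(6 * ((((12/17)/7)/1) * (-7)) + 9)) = -572798/81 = -7071.58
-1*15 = -15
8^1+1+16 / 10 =53 / 5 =10.60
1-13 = -12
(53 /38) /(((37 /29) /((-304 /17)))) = -12296 /629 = -19.55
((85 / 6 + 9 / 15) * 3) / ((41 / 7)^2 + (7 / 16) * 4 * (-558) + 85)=-21707 / 420025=-0.05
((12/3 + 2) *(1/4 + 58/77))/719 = 927/110726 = 0.01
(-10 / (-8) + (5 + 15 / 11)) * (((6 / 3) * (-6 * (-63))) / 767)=63315 / 8437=7.50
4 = 4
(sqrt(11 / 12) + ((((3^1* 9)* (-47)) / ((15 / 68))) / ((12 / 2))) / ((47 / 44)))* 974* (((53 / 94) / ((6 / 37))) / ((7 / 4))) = -2857380944 / 1645 + 955007* sqrt(33) / 2961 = -1735156.91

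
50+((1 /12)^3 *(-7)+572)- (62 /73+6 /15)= 391517317 /630720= 620.75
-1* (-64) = 64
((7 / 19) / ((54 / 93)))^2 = 47089 / 116964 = 0.40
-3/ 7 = -0.43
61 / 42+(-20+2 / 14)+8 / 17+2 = -11377 / 714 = -15.93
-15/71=-0.21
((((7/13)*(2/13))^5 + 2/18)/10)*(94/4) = 1295915323291/4962905706564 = 0.26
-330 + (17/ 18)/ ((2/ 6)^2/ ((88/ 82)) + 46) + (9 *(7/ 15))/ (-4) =-120872117/ 365140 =-331.03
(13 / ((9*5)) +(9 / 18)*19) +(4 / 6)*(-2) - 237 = -20569 / 90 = -228.54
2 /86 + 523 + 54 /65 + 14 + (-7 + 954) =4150167 /2795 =1484.85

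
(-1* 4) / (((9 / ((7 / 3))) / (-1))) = 28 / 27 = 1.04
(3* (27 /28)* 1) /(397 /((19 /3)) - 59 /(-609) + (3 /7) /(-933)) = 41640723 /903684748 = 0.05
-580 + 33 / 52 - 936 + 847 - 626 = -67307 / 52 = -1294.37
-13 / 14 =-0.93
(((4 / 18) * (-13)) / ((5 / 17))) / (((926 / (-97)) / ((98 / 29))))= 2100826 / 604215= 3.48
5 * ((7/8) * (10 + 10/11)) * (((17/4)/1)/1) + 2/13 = 116113/572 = 202.99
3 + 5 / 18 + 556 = 10067 / 18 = 559.28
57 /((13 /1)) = 57 /13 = 4.38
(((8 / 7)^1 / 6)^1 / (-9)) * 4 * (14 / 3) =-32 / 81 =-0.40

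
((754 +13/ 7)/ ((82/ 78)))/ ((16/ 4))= 179.75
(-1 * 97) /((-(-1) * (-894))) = 0.11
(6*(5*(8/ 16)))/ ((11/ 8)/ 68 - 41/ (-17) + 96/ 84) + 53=778609/ 13613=57.20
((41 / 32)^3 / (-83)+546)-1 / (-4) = 1485591239 / 2719744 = 546.22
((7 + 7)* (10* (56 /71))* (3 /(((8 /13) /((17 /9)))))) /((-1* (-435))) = 43316 /18531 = 2.34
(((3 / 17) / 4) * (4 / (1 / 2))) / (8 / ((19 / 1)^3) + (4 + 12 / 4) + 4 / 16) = 164616 / 3382031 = 0.05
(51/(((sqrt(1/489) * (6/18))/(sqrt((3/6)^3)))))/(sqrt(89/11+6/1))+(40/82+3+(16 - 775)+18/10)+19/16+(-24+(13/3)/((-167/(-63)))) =-424453727/547760+153 * sqrt(1667490)/620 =-456.23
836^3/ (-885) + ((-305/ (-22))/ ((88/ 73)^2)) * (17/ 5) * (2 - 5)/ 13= -1294062147185219/ 1960083840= -660207.55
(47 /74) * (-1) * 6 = -141 /37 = -3.81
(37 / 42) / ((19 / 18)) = 111 / 133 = 0.83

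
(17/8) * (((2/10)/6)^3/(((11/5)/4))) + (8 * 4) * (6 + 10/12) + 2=26215217/118800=220.67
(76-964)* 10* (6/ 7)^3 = -1918080/ 343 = -5592.07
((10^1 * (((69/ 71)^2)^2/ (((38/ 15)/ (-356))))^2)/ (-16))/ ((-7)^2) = -200.41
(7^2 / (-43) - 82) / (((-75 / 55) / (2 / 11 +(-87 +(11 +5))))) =-556985 / 129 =-4317.71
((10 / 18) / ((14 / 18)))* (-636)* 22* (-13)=909480 / 7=129925.71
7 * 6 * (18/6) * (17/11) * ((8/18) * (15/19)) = 14280/209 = 68.33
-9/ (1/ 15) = -135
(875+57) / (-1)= -932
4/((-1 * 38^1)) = -2/19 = -0.11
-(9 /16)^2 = -81 /256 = -0.32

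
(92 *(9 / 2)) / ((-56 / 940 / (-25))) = 1216125 / 7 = 173732.14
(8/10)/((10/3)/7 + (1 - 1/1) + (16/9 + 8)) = 126/1615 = 0.08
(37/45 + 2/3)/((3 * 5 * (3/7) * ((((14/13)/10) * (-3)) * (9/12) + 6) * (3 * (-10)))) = -12194/9094275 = -0.00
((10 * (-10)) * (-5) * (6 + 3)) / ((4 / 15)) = 16875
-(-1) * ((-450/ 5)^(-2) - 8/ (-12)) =5401/ 8100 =0.67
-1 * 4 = -4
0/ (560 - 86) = 0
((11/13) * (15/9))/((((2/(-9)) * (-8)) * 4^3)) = 165/13312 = 0.01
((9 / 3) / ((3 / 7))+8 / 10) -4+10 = 69 / 5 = 13.80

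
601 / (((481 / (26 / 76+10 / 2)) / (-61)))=-7442183 / 18278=-407.17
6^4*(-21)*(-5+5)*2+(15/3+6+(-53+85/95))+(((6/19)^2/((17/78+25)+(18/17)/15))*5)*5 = -2481984257/60526343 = -41.01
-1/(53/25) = -0.47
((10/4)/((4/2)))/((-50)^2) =1/2000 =0.00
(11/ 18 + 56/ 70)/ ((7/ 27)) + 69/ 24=2329/ 280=8.32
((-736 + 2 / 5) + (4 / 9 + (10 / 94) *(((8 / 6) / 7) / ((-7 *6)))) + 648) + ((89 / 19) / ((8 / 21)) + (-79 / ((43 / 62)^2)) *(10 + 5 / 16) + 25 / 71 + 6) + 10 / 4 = -3639040348963213 / 2067975073080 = -1759.71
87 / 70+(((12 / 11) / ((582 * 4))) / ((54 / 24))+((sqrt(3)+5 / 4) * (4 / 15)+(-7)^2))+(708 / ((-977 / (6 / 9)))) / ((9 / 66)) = 4 * sqrt(3) / 15+30889265017 / 656749170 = 47.50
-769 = -769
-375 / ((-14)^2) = -375 / 196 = -1.91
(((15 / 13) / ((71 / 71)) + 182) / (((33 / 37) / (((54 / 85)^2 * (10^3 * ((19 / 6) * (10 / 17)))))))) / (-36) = -3012917400 / 702559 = -4288.49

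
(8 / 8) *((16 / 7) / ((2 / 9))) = 72 / 7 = 10.29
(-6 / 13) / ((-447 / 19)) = 38 / 1937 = 0.02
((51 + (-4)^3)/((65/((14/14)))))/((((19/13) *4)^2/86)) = -7267/14440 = -0.50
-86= -86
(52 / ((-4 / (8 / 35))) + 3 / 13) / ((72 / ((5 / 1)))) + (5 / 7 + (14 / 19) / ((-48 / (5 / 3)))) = 31021 / 62244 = 0.50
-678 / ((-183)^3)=226 / 2042829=0.00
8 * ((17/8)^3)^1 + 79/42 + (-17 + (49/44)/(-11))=10008749/162624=61.55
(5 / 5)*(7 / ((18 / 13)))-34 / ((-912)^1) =6967 / 1368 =5.09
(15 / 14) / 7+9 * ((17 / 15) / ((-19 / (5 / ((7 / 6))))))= -3999 / 1862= -2.15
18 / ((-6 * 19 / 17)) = -51 / 19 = -2.68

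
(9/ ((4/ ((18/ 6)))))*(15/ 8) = 12.66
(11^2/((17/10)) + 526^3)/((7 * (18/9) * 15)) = 412339667/595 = 693007.84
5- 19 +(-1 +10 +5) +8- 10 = -2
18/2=9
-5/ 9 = -0.56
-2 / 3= -0.67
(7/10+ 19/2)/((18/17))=289/30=9.63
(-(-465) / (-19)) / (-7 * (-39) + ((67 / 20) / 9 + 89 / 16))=-334800 / 3815827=-0.09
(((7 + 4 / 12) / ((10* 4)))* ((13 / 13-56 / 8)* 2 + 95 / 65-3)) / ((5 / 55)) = -5324 / 195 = -27.30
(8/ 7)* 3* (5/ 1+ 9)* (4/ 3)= 64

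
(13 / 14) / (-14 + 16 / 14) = -13 / 180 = -0.07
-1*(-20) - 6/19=374/19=19.68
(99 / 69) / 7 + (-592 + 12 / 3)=-94635 / 161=-587.80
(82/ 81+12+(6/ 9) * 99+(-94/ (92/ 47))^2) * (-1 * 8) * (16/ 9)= -33921.42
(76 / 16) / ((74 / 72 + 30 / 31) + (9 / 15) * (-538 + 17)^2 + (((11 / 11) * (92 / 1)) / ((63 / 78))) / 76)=3525165 / 120870927479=0.00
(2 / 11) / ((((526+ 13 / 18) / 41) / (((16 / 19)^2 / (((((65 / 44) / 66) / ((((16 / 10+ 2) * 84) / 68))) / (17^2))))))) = 641019101184 / 1112358325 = 576.27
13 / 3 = 4.33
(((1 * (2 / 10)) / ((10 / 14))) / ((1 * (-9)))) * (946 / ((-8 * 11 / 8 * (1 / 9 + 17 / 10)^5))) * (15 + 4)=300178872000 / 115063617043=2.61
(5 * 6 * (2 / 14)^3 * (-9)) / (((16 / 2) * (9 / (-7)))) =15 / 196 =0.08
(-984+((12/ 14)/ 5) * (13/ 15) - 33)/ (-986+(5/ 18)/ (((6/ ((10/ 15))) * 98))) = 403588332/ 391343275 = 1.03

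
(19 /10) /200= 19 /2000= 0.01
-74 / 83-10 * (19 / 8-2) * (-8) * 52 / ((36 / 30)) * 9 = 971026 / 83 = 11699.11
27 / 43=0.63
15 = 15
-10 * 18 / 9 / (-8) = 2.50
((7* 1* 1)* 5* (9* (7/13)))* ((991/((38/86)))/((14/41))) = 550346895/494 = 1114062.54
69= 69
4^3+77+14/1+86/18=1438/9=159.78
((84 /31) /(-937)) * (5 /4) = -105 /29047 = -0.00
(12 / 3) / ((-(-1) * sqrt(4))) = 2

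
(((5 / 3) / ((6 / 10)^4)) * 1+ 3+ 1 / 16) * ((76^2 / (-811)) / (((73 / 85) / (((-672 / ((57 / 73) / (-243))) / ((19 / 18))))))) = -21216767040 / 811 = -26161241.73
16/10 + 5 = 33/5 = 6.60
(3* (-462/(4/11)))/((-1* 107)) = 7623/214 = 35.62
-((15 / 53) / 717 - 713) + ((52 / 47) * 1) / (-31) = 13158332978 / 18455819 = 712.96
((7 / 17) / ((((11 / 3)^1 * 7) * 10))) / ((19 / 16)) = 24 / 17765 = 0.00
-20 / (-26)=10 / 13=0.77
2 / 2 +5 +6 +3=15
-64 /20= -16 /5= -3.20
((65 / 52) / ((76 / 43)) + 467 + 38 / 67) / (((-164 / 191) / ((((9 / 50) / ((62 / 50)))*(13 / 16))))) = -64.32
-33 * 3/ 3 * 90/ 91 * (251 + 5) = -760320/ 91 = -8355.16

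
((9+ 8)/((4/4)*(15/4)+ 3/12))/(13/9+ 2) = 1.23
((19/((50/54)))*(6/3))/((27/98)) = 3724/25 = 148.96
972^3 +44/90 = 41324852182/45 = 918330048.49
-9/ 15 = -3/ 5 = -0.60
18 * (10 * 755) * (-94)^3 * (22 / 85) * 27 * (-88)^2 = -103844811534520320 / 17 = -6108518325560018.82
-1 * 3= -3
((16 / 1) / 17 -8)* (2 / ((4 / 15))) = -900 / 17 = -52.94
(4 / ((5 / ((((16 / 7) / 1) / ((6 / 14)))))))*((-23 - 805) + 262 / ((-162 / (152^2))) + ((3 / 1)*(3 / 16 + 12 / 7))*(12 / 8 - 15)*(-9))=-1360819142 / 8505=-160002.25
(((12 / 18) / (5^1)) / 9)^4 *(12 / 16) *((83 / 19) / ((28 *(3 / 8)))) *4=2656 / 44176033125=0.00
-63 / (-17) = 63 / 17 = 3.71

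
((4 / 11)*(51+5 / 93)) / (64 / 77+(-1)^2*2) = 66472 / 10137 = 6.56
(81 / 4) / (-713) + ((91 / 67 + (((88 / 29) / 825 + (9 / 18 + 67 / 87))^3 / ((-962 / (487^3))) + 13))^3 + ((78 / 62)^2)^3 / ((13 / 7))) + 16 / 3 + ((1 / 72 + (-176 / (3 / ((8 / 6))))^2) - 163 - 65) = -191643788043471893481297837232900142065492285690461348053148432762600701 / 12544248889573045991560549773515493535640625000000000000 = -15277422325602043.29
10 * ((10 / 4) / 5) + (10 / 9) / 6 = 140 / 27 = 5.19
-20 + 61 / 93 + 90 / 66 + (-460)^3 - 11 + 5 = -99574752532 / 1023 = -97336023.98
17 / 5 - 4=-3 / 5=-0.60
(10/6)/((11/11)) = 1.67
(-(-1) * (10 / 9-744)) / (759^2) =-6686 / 5184729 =-0.00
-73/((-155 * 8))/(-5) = -73/6200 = -0.01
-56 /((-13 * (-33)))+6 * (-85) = -510.13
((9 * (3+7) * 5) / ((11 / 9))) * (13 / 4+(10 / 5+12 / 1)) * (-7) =-978075 / 22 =-44457.95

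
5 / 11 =0.45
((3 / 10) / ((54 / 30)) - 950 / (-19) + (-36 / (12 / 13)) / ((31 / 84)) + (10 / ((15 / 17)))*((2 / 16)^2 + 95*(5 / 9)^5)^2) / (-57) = -4.08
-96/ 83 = -1.16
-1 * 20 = -20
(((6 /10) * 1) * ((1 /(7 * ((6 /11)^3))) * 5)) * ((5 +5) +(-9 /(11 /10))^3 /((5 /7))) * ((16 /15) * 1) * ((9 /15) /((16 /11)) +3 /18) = -14001331 /11340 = -1234.69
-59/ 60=-0.98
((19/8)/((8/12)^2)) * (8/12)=57/16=3.56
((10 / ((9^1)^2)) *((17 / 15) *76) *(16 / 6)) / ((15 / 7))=144704 / 10935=13.23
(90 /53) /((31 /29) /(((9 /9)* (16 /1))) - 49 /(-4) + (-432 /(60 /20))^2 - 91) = 8352 /101600947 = 0.00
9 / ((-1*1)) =-9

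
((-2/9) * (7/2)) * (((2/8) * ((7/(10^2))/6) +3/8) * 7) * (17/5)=-755531/108000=-7.00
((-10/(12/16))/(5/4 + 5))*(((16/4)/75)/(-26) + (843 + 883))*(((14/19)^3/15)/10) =-73883758592/7523465625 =-9.82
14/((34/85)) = 35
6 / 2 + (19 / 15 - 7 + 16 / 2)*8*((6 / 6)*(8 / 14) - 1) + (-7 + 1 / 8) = -3261 / 280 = -11.65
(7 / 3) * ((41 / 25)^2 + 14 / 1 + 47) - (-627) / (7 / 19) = 24287369 / 13125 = 1850.47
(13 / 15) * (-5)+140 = 407 / 3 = 135.67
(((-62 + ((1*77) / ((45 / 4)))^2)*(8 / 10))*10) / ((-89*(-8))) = -30686 / 180225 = -0.17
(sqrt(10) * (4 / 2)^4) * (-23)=-368 * sqrt(10)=-1163.72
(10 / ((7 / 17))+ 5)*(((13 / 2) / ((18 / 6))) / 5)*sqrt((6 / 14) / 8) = 533*sqrt(42) / 1176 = 2.94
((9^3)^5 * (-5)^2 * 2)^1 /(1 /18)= 185302018885184100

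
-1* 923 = -923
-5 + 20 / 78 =-185 / 39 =-4.74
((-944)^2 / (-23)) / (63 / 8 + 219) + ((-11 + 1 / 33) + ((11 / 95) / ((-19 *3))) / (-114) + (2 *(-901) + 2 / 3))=-3406879453799 / 1717973730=-1983.08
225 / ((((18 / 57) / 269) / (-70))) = -13416375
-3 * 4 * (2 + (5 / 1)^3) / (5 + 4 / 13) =-6604 / 23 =-287.13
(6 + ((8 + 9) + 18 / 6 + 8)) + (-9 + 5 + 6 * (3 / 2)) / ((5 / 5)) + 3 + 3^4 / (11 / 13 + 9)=6429 / 128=50.23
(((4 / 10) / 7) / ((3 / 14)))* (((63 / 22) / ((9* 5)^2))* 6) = 28 / 12375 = 0.00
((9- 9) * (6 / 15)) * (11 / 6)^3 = 0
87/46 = 1.89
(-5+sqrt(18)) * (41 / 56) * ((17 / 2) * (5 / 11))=-17425 / 1232+10455 * sqrt(2) / 1232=-2.14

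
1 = 1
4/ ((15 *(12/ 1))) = 1/ 45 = 0.02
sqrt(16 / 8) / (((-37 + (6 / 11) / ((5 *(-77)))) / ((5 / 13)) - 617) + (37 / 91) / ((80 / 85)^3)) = -1127526400 *sqrt(2) / 803606094299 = -0.00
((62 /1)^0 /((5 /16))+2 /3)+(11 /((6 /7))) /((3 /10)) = 2099 /45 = 46.64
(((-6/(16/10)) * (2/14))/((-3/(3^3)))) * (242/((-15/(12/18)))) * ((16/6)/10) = -13.83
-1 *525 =-525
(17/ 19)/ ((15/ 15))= 17/ 19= 0.89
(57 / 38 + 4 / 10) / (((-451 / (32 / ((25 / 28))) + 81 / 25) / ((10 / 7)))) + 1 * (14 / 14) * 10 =2032190 / 209299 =9.71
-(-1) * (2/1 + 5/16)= 37/16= 2.31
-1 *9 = -9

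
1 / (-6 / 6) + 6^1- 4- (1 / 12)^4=20735 / 20736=1.00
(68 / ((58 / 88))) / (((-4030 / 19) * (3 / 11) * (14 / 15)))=-156332 / 81809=-1.91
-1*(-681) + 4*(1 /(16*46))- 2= 124937 /184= 679.01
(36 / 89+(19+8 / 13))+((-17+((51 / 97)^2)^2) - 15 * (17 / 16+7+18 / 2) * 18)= -3772460686339067 / 819427024936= -4603.78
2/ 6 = 1/ 3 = 0.33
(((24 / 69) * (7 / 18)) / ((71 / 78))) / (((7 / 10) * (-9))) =-1040 / 44091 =-0.02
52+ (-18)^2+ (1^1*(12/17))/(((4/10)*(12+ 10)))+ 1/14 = 984765/2618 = 376.15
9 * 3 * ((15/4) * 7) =2835/4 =708.75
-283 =-283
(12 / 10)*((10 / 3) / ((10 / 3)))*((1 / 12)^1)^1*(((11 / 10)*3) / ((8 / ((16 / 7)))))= 33 / 350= 0.09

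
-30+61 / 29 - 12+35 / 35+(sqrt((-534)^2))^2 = 8268396 / 29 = 285117.10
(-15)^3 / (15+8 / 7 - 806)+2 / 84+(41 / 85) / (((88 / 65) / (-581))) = -11736494555 / 57899688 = -202.70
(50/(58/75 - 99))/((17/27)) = -101250/125239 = -0.81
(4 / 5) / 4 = 1 / 5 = 0.20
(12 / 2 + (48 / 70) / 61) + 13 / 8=130427 / 17080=7.64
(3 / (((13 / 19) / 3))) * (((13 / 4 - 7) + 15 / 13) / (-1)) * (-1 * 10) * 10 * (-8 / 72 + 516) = -297732375 / 169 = -1761730.03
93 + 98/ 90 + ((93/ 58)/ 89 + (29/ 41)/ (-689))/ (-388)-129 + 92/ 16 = -74245483192369/ 2546040561480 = -29.16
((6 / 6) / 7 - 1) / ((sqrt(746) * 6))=-sqrt(746) / 5222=-0.01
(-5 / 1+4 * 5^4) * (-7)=-17465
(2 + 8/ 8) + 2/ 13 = 41/ 13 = 3.15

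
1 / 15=0.07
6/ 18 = 1/ 3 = 0.33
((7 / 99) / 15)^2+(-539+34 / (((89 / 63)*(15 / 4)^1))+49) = -94910233369 / 196265025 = -483.58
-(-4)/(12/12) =4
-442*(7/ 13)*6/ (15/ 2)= -952/ 5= -190.40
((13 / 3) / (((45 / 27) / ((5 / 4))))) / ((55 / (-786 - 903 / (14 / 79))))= -347.54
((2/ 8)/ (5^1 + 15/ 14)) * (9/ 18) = 7/ 340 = 0.02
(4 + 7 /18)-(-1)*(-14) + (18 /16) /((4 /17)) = -1391 /288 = -4.83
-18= -18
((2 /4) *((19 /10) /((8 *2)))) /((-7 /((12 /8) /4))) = -57 /17920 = -0.00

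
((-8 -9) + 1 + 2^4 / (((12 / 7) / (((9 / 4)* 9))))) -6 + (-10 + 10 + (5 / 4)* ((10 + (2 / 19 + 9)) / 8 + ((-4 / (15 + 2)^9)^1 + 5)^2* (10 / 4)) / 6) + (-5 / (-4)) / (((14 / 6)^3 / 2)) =1059992675999289127637948458519 / 5865543767944023281049961792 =180.72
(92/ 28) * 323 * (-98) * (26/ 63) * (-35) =13520780/ 9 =1502308.89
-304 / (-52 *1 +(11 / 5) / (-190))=288800 / 49411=5.84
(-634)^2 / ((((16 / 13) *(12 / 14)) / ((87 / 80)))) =265190471 / 640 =414360.11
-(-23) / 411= 23 / 411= 0.06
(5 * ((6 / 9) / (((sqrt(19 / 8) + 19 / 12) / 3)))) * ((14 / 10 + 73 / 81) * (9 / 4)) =1864 / 3-1864 * sqrt(38) / 19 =16.57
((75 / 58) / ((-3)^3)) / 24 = -25 / 12528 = -0.00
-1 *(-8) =8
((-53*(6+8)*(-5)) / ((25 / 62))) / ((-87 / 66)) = -1012088 / 145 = -6979.92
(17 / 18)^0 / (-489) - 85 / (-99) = 13822 / 16137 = 0.86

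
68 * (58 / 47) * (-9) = -35496 / 47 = -755.23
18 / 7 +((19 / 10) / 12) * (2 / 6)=6613 / 2520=2.62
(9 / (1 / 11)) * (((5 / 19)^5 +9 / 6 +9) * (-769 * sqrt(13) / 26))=-304549351623 * sqrt(13) / 9904396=-110866.76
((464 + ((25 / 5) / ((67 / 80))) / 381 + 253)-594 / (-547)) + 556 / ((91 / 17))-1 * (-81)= 1147365234088 / 1270657479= 902.97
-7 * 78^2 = -42588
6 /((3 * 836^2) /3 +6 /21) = 7 /815379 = 0.00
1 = 1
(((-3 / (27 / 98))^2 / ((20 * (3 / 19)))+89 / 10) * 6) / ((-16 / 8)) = -22573 / 162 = -139.34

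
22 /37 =0.59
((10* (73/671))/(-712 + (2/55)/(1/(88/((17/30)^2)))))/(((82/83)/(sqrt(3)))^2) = -2180058495/457695444976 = -0.00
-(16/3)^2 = -256/9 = -28.44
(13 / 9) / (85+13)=13 / 882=0.01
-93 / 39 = -31 / 13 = -2.38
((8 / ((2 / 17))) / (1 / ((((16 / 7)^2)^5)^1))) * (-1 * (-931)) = 1420569023086592 / 5764801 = 246421172.75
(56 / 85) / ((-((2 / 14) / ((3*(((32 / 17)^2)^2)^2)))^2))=-29855632041202882098543722496 / 4136201309431683820885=-7218128.38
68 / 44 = 1.55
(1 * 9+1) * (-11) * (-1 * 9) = 990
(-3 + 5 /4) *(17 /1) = -119 /4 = -29.75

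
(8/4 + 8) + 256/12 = 94/3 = 31.33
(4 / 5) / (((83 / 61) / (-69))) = -16836 / 415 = -40.57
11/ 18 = 0.61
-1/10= -0.10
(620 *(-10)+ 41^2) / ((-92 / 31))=140089 / 92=1522.71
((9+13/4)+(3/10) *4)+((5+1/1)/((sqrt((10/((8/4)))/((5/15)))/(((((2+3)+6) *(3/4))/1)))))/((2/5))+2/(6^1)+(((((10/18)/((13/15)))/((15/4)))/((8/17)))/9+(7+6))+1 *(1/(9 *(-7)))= 3952009/147420+33 *sqrt(15)/4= 58.76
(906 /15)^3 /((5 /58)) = 2556046.82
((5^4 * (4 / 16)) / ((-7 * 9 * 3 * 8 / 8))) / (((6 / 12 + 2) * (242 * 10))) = -25 / 182952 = -0.00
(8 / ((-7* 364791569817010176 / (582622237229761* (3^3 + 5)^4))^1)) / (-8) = 582622237229761 / 2435246456832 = 239.25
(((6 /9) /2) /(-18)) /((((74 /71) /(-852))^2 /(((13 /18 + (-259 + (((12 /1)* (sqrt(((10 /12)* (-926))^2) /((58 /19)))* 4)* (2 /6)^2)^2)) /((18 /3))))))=-6292030826110942439 /1678637682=-3748295950.69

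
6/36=1/6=0.17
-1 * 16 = -16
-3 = -3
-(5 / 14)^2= -25 / 196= -0.13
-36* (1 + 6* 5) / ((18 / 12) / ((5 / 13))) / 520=-93 / 169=-0.55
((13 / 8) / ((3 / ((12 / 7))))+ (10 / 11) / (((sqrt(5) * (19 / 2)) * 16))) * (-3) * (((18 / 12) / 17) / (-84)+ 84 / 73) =-3115905 / 972944-12615 * sqrt(5) / 3057824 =-3.21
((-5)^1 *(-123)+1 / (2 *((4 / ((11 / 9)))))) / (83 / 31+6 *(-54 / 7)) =-9611147 / 681336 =-14.11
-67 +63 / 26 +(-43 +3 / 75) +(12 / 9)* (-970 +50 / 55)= -1399.66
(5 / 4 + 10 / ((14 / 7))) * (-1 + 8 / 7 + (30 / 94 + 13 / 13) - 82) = -662425 / 1316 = -503.36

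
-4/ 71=-0.06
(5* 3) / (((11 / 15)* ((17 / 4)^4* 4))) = 14400 / 918731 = 0.02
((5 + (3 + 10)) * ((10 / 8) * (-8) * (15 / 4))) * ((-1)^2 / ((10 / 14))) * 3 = -2835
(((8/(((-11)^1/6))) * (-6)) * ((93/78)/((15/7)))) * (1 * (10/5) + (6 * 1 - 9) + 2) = 10416/715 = 14.57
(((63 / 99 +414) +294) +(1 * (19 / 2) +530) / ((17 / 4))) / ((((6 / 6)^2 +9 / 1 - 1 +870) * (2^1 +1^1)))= 156253 / 493119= 0.32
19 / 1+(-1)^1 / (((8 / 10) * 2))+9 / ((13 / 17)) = 3135 / 104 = 30.14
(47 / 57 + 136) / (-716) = -7799 / 40812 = -0.19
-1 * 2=-2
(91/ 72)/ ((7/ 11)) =143/ 72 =1.99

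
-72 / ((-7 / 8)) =576 / 7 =82.29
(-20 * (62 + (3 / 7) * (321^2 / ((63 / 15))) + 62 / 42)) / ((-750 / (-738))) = -255011144 / 1225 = -208172.36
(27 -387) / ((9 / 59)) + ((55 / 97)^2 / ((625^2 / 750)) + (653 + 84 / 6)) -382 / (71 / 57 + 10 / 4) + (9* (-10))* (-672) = 29471929798627 / 502205375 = 58685.01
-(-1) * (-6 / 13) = -6 / 13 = -0.46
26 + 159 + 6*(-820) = -4735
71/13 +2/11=807/143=5.64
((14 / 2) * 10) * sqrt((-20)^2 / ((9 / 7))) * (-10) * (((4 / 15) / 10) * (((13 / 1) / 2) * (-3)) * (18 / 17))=43680 * sqrt(7) / 17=6798.02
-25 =-25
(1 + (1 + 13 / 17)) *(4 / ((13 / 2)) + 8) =5264 / 221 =23.82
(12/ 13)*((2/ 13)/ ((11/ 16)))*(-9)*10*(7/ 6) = -40320/ 1859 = -21.69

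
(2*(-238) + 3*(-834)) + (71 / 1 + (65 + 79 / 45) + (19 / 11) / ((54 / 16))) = -4217003 / 1485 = -2839.73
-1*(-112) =112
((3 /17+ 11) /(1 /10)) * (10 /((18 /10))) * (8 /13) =760000 /1989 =382.10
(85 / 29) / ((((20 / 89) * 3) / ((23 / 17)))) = 2047 / 348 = 5.88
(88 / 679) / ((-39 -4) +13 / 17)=-748 / 243761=-0.00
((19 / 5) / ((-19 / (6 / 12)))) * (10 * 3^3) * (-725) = 19575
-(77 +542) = -619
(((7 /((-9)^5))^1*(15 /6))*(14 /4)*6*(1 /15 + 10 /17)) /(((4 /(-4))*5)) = 8183 /10038330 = 0.00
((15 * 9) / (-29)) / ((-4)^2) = -135 / 464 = -0.29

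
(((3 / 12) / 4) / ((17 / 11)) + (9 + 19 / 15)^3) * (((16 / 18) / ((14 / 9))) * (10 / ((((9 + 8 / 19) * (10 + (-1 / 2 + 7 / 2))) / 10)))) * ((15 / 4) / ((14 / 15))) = 94378028635 / 46521384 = 2028.70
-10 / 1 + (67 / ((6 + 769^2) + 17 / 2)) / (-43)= -7590792 / 759079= -10.00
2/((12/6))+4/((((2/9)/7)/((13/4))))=821/2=410.50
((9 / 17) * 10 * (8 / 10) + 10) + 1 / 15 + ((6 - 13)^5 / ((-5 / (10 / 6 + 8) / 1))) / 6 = 8307733 / 1530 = 5429.89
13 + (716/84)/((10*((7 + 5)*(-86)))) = 2817181/216720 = 13.00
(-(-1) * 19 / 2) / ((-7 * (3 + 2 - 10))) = 19 / 70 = 0.27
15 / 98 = 0.15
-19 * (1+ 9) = -190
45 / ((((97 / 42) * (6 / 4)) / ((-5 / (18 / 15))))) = -5250 / 97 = -54.12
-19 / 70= -0.27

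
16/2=8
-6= -6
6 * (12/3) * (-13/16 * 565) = -22035/2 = -11017.50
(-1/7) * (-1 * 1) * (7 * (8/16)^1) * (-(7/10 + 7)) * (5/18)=-77/72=-1.07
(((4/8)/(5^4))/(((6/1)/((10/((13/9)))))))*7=21/3250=0.01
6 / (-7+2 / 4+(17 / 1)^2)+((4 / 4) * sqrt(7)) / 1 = 12 / 565+sqrt(7) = 2.67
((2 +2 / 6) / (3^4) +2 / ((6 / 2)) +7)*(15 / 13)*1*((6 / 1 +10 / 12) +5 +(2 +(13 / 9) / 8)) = 4717075 / 37908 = 124.43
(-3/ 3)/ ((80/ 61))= -61/ 80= -0.76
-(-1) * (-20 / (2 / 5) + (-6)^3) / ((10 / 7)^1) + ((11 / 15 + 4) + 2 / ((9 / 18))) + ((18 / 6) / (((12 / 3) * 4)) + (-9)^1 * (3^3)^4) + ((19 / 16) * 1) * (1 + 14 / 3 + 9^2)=-382643469 / 80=-4783043.36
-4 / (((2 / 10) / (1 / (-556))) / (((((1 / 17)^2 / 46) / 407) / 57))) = 5 / 42868643334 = 0.00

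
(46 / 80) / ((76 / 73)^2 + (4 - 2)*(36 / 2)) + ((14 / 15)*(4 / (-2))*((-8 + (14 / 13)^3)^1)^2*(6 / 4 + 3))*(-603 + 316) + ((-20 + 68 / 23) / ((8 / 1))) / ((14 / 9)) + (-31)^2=97264861991186288649 / 877564075013600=110835.05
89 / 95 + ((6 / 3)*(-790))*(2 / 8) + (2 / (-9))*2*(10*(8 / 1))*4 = -458524 / 855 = -536.29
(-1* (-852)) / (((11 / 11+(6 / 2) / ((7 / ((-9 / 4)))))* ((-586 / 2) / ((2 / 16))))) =-2982 / 293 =-10.18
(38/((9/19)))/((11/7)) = 5054/99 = 51.05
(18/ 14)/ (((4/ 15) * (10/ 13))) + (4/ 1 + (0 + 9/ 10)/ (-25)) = 10.23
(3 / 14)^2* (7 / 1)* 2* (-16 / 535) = -72 / 3745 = -0.02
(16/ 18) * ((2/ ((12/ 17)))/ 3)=68/ 81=0.84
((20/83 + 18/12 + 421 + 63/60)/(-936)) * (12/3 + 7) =-7738423/1553760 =-4.98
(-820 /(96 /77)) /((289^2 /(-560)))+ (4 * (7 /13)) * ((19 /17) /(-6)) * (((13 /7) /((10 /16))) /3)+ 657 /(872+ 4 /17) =265594662149 /55730222460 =4.77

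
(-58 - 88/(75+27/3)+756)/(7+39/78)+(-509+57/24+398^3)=158871833321/2520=63044378.30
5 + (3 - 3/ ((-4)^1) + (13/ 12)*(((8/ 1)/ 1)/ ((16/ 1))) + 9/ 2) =331/ 24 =13.79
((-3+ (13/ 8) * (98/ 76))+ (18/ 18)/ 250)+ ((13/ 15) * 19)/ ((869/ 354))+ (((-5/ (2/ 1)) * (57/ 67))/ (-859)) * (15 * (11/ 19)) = 11077792772589/ 1900515166000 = 5.83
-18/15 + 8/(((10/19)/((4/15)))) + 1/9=667/225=2.96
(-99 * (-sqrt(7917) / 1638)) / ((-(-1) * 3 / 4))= 7.17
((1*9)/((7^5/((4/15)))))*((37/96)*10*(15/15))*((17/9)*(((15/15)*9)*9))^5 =3102122031741/67228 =46143303.86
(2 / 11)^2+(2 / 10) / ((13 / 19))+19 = 151994 / 7865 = 19.33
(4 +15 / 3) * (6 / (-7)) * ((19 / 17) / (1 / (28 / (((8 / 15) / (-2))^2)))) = -3394.85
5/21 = 0.24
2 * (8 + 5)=26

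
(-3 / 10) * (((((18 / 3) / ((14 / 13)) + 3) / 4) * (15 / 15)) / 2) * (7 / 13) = -9 / 52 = -0.17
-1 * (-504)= 504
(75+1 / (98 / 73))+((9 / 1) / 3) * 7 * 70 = 151483 / 98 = 1545.74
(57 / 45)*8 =152 / 15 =10.13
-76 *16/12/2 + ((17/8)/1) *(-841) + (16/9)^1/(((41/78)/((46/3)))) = -5272073/2952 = -1785.93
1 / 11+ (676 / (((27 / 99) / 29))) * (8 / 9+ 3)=279538.61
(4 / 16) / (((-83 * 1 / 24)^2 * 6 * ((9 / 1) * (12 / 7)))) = 14 / 62001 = 0.00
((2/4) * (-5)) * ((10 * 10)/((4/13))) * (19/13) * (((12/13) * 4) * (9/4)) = -9865.38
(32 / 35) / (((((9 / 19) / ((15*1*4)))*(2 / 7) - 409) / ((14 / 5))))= -17024 / 2719835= -0.01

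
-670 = -670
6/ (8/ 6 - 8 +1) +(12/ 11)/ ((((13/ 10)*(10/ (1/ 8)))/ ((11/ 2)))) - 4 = -4421/ 884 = -5.00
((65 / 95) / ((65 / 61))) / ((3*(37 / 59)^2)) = 212341 / 390165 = 0.54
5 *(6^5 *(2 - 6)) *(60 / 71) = -9331200 / 71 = -131425.35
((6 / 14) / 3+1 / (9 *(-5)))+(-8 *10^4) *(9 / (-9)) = 80000.12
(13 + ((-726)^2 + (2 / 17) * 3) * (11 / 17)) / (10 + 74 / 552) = 27204501660 / 808333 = 33655.07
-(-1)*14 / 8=7 / 4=1.75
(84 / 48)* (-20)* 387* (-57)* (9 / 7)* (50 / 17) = 49632750 / 17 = 2919573.53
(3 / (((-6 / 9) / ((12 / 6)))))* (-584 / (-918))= -292 / 51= -5.73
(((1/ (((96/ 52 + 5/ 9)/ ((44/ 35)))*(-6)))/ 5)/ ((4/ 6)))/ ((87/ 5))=-429/ 285215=-0.00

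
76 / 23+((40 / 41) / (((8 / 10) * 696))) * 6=181303 / 54694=3.31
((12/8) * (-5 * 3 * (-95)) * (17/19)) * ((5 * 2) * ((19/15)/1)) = 24225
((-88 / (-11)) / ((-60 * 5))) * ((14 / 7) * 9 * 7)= -3.36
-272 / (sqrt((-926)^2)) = -0.29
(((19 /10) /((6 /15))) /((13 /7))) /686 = 19 /5096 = 0.00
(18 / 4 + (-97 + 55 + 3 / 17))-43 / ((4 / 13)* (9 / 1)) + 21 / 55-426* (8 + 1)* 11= -1421342963 / 33660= -42226.47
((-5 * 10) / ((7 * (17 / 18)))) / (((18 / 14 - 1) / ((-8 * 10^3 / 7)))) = 3600000 / 119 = 30252.10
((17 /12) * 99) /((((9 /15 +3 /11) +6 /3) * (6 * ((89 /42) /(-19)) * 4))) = -4103715 /224992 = -18.24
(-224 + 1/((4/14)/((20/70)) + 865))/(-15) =14.93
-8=-8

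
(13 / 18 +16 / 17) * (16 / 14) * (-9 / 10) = -1018 / 595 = -1.71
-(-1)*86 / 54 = 43 / 27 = 1.59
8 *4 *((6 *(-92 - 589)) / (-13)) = 130752 / 13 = 10057.85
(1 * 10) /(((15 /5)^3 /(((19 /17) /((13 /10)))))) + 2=2.32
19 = 19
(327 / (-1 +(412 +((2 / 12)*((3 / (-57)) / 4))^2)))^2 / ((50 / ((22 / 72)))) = 706342055265792 / 182592541352995225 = 0.00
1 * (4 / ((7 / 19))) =76 / 7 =10.86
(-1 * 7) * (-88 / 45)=616 / 45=13.69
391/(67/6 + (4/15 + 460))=11730/14143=0.83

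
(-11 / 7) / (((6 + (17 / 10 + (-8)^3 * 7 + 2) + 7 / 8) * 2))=220 / 1000559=0.00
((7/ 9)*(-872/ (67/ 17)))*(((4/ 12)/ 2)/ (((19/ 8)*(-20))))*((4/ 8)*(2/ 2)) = 51884/ 171855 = 0.30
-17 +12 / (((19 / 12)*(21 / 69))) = 1051 / 133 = 7.90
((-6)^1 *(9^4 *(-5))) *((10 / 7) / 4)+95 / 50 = 4920883 / 70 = 70298.33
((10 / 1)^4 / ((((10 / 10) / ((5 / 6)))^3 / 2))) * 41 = 474537.04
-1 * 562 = -562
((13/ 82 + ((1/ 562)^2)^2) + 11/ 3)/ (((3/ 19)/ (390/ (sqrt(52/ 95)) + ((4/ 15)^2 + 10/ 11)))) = 1081731040006820917/ 45552984508330200 + 4458907831850045 * sqrt(1235)/ 12270164177328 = 12794.36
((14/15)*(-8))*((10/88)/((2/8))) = -112/33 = -3.39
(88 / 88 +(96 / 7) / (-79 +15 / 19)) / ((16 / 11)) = 0.57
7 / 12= 0.58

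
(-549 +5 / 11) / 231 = -862 / 363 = -2.37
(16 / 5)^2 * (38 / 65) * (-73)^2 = 51840512 / 1625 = 31901.85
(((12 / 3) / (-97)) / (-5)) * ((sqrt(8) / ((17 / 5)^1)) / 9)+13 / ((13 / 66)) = 8 * sqrt(2) / 14841+66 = 66.00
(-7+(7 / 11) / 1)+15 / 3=-1.36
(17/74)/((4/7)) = 119/296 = 0.40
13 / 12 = 1.08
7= 7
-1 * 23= -23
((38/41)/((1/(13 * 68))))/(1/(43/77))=1444456/3157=457.54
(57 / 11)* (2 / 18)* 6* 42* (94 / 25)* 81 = 12151944 / 275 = 44188.89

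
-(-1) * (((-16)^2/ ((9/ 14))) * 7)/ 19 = 25088/ 171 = 146.71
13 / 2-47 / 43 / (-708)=197933 / 30444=6.50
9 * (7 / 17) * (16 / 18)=56 / 17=3.29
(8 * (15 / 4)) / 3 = 10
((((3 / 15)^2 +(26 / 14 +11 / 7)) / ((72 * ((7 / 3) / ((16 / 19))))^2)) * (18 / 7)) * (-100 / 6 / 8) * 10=-12140 / 2600283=-0.00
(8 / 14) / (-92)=-1 / 161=-0.01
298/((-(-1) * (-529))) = -298/529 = -0.56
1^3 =1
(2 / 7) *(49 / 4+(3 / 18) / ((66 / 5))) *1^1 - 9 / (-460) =1123117 / 318780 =3.52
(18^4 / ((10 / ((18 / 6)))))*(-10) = -314928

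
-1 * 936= -936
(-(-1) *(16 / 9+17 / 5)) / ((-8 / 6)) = -233 / 60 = -3.88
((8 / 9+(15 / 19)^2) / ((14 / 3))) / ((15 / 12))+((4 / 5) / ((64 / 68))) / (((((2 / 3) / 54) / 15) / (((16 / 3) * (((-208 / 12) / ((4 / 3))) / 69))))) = -904490542 / 871815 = -1037.48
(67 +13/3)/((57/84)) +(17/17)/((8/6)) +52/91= 169885/1596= 106.44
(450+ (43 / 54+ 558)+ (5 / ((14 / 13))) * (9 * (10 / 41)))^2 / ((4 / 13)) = 3242147345783125 / 960752016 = 3374593.33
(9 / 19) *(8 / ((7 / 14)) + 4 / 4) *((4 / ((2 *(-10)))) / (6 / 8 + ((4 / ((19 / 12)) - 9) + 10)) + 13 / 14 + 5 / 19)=75721077 / 8212750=9.22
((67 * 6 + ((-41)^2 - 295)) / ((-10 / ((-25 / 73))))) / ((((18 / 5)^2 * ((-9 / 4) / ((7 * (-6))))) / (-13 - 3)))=-8344000 / 5913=-1411.13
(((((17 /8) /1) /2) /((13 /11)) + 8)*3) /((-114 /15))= -27765 /7904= -3.51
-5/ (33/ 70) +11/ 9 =-929/ 99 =-9.38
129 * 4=516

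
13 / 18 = 0.72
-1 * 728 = -728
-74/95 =-0.78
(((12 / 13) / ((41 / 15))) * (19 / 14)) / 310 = 171 / 115661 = 0.00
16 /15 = 1.07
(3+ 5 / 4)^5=1419857 / 1024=1386.58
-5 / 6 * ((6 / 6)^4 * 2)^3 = -20 / 3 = -6.67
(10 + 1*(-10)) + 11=11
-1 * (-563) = 563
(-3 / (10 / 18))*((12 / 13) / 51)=-108 / 1105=-0.10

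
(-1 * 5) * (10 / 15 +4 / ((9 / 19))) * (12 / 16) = -205 / 6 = -34.17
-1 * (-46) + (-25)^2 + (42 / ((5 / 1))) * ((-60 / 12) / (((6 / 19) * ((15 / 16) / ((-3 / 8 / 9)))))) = 30461 / 45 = 676.91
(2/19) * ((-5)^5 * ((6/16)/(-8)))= 9375/608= 15.42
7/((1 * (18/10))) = 35/9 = 3.89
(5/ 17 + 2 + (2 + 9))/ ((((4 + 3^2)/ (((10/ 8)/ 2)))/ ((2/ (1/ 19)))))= 10735/ 442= 24.29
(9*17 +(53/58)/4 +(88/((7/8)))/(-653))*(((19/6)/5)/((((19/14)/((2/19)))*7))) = 162331151/151117260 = 1.07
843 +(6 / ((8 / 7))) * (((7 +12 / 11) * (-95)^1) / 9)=52091 / 132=394.63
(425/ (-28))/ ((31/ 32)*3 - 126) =3400/ 27573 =0.12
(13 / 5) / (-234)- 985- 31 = -91441 / 90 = -1016.01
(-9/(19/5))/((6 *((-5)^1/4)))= 6/19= 0.32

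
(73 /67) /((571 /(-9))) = -0.02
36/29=1.24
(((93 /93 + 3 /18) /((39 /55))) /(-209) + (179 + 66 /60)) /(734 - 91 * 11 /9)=2001724 /6922175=0.29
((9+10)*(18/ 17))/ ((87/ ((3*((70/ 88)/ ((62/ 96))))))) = 143640/ 168113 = 0.85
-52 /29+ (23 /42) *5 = 0.94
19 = 19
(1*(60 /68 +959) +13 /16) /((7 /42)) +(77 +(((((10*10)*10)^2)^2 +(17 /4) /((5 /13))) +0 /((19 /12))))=680000003979509 /680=1000000005852.22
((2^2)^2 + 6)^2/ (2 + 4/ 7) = 1694/ 9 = 188.22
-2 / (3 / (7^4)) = -4802 / 3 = -1600.67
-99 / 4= -24.75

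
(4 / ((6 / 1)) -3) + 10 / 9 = -11 / 9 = -1.22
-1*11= -11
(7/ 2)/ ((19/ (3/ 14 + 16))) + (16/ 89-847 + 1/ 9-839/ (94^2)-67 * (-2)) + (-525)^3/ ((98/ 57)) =-2829516206799892/ 33618771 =-84164772.32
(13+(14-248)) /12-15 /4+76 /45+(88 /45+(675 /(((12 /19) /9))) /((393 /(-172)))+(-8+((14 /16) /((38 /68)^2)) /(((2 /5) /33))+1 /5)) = -34091188733 /8512380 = -4004.90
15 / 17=0.88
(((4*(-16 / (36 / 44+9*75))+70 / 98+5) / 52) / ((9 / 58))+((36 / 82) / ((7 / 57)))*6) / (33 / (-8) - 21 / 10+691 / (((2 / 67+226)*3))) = -4.25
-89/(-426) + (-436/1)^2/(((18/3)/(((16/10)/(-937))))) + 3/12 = -53.64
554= 554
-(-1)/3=1/3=0.33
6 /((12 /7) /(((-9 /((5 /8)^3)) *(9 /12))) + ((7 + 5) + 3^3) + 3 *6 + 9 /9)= 0.10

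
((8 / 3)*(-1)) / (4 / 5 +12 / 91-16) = 455 / 2571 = 0.18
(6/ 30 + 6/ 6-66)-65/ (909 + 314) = -396577/ 6115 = -64.85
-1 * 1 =-1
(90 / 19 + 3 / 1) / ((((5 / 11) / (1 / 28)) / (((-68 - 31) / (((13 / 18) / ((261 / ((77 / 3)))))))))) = -2092959 / 2470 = -847.35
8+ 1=9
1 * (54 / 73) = 54 / 73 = 0.74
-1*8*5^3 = -1000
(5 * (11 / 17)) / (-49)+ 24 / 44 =4393 / 9163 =0.48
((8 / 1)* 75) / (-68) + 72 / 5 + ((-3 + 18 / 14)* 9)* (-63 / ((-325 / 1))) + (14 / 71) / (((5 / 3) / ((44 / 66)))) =1045246 / 392275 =2.66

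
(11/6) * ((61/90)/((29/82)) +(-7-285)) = -4164149/7830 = -531.82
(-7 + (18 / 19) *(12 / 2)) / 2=-25 / 38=-0.66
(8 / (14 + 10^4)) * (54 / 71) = 72 / 118499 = 0.00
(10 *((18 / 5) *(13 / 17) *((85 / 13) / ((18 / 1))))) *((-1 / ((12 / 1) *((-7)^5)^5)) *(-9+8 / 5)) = -37 / 8046411717983789404842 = -0.00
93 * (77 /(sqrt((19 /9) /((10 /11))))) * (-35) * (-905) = 61861275 * sqrt(2090) /19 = 148846425.25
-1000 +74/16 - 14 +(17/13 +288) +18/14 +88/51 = -26622859/37128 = -717.06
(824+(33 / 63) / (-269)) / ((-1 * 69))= -4654765 / 389781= -11.94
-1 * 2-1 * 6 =-8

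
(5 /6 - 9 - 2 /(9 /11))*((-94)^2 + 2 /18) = -15189275 /162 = -93760.96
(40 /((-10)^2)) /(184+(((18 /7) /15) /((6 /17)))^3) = 17150 /7893913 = 0.00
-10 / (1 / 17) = -170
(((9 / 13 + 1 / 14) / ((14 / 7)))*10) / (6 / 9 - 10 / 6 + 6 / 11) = -1529 / 182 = -8.40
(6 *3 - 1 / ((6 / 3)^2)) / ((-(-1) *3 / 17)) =100.58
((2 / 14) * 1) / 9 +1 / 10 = 73 / 630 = 0.12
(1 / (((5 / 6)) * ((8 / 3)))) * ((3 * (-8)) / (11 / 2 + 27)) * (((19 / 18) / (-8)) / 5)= 57 / 6500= 0.01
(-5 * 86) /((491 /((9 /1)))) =-3870 /491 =-7.88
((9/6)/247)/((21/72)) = 36/1729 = 0.02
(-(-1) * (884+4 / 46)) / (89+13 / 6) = 122004 / 12581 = 9.70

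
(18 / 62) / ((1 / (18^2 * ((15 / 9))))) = 4860 / 31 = 156.77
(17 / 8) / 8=17 / 64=0.27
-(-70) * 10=700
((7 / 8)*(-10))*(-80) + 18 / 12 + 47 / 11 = 15527 / 22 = 705.77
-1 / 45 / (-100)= 1 / 4500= 0.00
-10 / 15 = -2 / 3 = -0.67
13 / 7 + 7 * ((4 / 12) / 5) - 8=-596 / 105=-5.68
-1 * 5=-5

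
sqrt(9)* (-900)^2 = 2430000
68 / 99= 0.69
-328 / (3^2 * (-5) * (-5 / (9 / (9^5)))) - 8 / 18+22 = 31820522 / 1476225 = 21.56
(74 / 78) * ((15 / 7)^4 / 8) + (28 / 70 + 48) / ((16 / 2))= 10675421 / 1248520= 8.55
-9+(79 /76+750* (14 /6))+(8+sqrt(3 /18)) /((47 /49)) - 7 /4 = 49* sqrt(6) /282+3123053 /1786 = 1749.06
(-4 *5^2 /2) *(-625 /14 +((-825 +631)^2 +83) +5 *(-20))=-13151025 /7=-1878717.86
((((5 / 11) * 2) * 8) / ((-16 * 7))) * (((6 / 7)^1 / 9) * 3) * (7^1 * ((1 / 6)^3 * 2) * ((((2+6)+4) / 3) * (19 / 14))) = -95 / 14553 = -0.01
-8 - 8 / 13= -112 / 13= -8.62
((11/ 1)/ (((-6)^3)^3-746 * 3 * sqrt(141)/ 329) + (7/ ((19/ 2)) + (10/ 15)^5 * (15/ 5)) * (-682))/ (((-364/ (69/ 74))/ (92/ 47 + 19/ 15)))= 1462058196002525261596709/ 229321327674222705129390-9326119 * sqrt(141)/ 1532640452292215238960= 6.38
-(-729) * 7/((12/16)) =6804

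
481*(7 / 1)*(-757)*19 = -48427561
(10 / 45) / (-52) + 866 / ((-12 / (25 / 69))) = -23458 / 897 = -26.15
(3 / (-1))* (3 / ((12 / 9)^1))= -27 / 4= -6.75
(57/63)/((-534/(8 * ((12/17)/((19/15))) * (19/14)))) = -760/74137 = -0.01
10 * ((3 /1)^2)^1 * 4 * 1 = 360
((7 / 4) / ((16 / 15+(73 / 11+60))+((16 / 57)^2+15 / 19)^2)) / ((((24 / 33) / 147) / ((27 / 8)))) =177432812348715 / 10174648655872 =17.44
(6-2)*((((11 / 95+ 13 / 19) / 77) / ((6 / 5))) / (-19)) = -8 / 4389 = -0.00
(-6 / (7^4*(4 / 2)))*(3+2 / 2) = -12 / 2401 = -0.00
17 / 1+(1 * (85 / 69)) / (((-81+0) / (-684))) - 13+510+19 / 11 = 3593993 / 6831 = 526.13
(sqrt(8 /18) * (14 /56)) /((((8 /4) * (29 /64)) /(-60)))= -320 /29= -11.03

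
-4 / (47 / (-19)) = 1.62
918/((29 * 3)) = 306/29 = 10.55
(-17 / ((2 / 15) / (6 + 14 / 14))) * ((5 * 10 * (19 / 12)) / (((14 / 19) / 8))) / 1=-767125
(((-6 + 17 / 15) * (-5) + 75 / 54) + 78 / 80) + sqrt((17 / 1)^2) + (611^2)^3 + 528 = 52029213562955732.70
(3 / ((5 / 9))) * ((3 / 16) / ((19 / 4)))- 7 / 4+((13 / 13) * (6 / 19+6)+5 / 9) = 4561 / 855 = 5.33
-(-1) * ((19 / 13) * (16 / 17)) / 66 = 152 / 7293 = 0.02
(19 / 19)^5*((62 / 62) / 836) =1 / 836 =0.00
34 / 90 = 0.38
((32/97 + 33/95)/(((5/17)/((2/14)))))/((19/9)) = 954873/6127975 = 0.16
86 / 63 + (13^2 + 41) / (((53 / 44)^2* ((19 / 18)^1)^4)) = 2720261846534 / 23062516407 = 117.95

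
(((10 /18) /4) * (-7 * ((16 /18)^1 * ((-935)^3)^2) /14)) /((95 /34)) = -22716874683704781250 /1539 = -14760802263615842.27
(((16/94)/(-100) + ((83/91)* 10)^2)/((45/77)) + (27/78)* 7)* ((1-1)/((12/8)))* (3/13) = 0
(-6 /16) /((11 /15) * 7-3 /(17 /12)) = -765 /6152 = -0.12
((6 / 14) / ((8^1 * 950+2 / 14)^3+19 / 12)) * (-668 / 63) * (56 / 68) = -261856 / 30717760811549393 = -0.00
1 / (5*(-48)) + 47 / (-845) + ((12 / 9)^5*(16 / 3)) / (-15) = -46070161 / 29568240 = -1.56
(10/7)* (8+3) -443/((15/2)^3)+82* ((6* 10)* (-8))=-929533558/23625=-39345.34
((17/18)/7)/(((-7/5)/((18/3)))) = -85/147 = -0.58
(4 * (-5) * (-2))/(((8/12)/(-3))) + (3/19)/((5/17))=-17049/95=-179.46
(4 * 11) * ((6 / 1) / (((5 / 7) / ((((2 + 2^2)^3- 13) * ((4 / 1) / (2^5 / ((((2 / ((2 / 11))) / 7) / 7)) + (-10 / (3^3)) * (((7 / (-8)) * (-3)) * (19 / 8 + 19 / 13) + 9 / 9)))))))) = 185399165952 / 85525855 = 2167.76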